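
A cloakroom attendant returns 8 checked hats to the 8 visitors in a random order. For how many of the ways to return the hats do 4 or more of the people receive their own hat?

# with exactly i fixed is C(8,i)·!(8-i); sum over i=4..8:
  i=4: C(8,4)·!4 = 70·9 = 630
  i=5: C(8,5)·!3 = 56·2 = 112
  i=6: C(8,6)·!2 = 28·1 = 28
  i=7: C(8,7)·!1 = 8·0 = 0
  i=8: C(8,8)·!0 = 1·1 = 1
Total = 771.

771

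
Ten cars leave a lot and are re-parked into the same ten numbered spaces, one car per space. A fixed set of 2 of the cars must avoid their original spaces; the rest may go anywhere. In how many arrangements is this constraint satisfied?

Let A_j be the event that the j-th constrained one is fixed. By inclusion-exclusion over the 2 events:
Σ_{j=0}^{2} (-1)^j C(2,j)(10-j)!
= C(2,0)·10! - C(2,1)·9! + C(2,2)·8!
= 3628800 - 725760 + 40320
= 2943360

2943360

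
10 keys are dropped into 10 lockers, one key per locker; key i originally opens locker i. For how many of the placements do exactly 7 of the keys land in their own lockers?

Pick the 7 fixed positions: C(10,7) = 120 ways.
The remaining 3 must be deranged: !3 = 2.
Total: 120 × 2 = 240.

240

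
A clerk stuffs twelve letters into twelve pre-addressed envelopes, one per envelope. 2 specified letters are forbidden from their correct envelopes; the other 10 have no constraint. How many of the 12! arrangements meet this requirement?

Inclusion-exclusion on the 2 forbidden self-matches:
Σ_{j=0}^{2} (-1)^j C(2,j)(12-j)!
= C(2,0)·12! - C(2,1)·11! + C(2,2)·10!
= 479001600 - 79833600 + 3628800
= 402796800

402796800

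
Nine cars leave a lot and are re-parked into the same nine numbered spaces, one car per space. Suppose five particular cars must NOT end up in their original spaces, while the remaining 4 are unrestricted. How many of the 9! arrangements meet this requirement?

Inclusion-exclusion on the 5 forbidden self-matches:
Σ_{j=0}^{5} (-1)^j C(5,j)(9-j)!
= C(5,0)·9! - C(5,1)·8! + C(5,2)·7! - C(5,3)·6! + C(5,4)·5! - C(5,5)·4!
= 362880 - 201600 + 50400 - 7200 + 600 - 24
= 205056

205056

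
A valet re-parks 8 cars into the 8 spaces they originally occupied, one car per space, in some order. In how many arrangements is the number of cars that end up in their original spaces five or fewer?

# with exactly i fixed is C(8,i)·!(8-i); sum over i=0..5:
  i=0: C(8,0)·!8 = 1·14833 = 14833
  i=1: C(8,1)·!7 = 8·1854 = 14832
  i=2: C(8,2)·!6 = 28·265 = 7420
  i=3: C(8,3)·!5 = 56·44 = 2464
  i=4: C(8,4)·!4 = 70·9 = 630
  i=5: C(8,5)·!3 = 56·2 = 112
Total = 40291.

40291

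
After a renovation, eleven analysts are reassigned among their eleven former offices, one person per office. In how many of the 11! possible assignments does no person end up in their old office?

14684570

The subfactorial !11 = [11!/e] (nearest integer).
11! = 39916800, and 39916800/e ≈ 14684570.08, so !11 = 14684570.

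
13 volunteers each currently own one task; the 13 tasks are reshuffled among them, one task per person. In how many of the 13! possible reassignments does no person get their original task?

The subfactorial !13 = [13!/e] (nearest integer).
13! = 6227020800, and 6227020800/e ≈ 2290792932.07, so !13 = 2290792932.

2290792932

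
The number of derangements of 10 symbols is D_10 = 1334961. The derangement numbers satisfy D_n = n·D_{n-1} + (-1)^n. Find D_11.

14684570

D_11 = 11·1334961 - 1 = 14684570.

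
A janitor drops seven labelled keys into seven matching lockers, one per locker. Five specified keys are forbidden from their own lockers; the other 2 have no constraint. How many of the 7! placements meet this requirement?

2428

Let A_j be the event that the j-th constrained one is fixed. By inclusion-exclusion over the 5 events:
Σ_{j=0}^{5} (-1)^j C(5,j)(7-j)!
= C(5,0)·7! - C(5,1)·6! + C(5,2)·5! - C(5,3)·4! + C(5,4)·3! - C(5,5)·2!
= 5040 - 3600 + 1200 - 240 + 30 - 2
= 2428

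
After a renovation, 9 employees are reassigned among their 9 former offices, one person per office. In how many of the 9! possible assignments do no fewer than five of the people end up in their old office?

1339

Sum C(9,i)·!(9-i) for i = 5..9:
  i=5: C(9,5)·!4 = 126·9 = 1134
  i=6: C(9,6)·!3 = 84·2 = 168
  i=7: C(9,7)·!2 = 36·1 = 36
  i=8: C(9,8)·!1 = 9·0 = 0
  i=9: C(9,9)·!0 = 1·1 = 1
Total = 1339.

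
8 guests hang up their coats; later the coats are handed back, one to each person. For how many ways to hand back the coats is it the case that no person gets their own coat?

!8 is the nearest integer to 8!/e.
8! = 40320, and 40320/e ≈ 14832.90, so !8 = 14833.

14833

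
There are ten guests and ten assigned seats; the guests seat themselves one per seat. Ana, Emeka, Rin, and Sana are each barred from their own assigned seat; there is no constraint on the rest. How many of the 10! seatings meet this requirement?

2399760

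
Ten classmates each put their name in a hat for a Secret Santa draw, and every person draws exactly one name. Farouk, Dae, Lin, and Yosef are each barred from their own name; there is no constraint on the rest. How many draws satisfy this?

2399760

Inclusion-exclusion on the 4 forbidden self-matches:
Σ_{j=0}^{4} (-1)^j C(4,j)(10-j)!
= C(4,0)·10! - C(4,1)·9! + C(4,2)·8! - C(4,3)·7! + C(4,4)·6!
= 3628800 - 1451520 + 241920 - 20160 + 720
= 2399760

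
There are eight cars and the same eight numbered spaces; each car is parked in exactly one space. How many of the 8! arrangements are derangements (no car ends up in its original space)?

!8 is the nearest integer to 8!/e.
8! = 40320, and 40320/e ≈ 14832.90, so !8 = 14833.

14833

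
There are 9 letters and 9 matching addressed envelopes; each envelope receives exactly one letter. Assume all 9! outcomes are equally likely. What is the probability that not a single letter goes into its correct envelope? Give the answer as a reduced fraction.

Favorable outcomes: !9 = 133496.
Total outcomes: 9! = 362880.
Probability = 133496/362880 = 16687/45360.

16687/45360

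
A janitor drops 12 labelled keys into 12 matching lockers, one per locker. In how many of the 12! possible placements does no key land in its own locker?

176214841

The number of derangements of 12 is !12 = Σ_{k=0}^{12} (-1)^k·12!/k!
= 12! - 12!/1! + 12!/2! - 12!/3! + 12!/4! - 12!/5! + 12!/6! - 12!/7! + 12!/8! - 12!/9! + 12!/10! - 12!/11! + 12!/12!
= 479001600 - 479001600 + 239500800 - 79833600 + 19958400 - 3991680 + 665280 - 95040 + 11880 - 1320 + 132 - 12 + 1
= 176214841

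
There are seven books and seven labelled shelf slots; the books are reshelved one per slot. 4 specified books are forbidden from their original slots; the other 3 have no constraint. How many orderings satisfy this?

Let A_j be the event that the j-th constrained one is fixed. By inclusion-exclusion over the 4 events:
Σ_{j=0}^{4} (-1)^j C(4,j)(7-j)!
= C(4,0)·7! - C(4,1)·6! + C(4,2)·5! - C(4,3)·4! + C(4,4)·3!
= 5040 - 2880 + 720 - 96 + 6
= 2790

2790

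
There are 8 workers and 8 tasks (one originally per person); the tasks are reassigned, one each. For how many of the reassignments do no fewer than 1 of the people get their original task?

25487

Sum C(8,i)·!(8-i) for i = 1..8:
  i=1: C(8,1)·!7 = 8·1854 = 14832
  i=2: C(8,2)·!6 = 28·265 = 7420
  i=3: C(8,3)·!5 = 56·44 = 2464
  i=4: C(8,4)·!4 = 70·9 = 630
  i=5: C(8,5)·!3 = 56·2 = 112
  i=6: C(8,6)·!2 = 28·1 = 28
  i=7: C(8,7)·!1 = 8·0 = 0
  i=8: C(8,8)·!0 = 1·1 = 1
Total = 25487.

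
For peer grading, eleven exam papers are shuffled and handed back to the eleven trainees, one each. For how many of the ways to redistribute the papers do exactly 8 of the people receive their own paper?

330

Pick the 8 fixed positions: C(11,8) = 165 ways.
The remaining 3 must be deranged: !3 = 2.
Total: 165 × 2 = 330.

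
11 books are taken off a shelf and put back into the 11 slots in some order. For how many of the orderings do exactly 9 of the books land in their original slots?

55

Pick the 9 fixed positions: C(11,9) = 55 ways.
The other 2 form a derangement: !2 = 1.
Total: 55 × 1 = 55.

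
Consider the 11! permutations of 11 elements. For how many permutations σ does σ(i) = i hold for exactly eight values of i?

330

Pick the 8 fixed positions: C(11,8) = 165 ways.
The remaining 3 must be deranged: !3 = 2.
Total: 165 × 2 = 330.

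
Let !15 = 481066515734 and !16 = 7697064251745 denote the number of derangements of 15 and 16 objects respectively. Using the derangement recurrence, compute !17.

130850092279664

!17 = (17-1)·(!16 + !15) = 16·(7697064251745 + 481066515734) = 16·8178130767479 = 130850092279664.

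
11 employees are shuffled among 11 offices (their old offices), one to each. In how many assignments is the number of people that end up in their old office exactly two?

Choose which 2 of the 11 are fixed: C(11,2) = 55.
The other 9 form a derangement: !9 = 133496.
Total: 55 × 133496 = 7342280.

7342280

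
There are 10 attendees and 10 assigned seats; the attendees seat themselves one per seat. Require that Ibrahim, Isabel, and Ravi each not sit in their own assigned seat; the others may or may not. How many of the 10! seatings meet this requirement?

2656080

Inclusion-exclusion on the 3 forbidden self-matches:
Σ_{j=0}^{3} (-1)^j C(3,j)(10-j)!
= C(3,0)·10! - C(3,1)·9! + C(3,2)·8! - C(3,3)·7!
= 3628800 - 1088640 + 120960 - 5040
= 2656080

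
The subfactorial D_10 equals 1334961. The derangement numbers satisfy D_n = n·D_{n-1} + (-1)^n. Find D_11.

D_11 = 11·1334961 - 1 = 14684570.

14684570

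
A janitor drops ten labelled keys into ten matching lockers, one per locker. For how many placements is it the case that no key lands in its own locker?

!10 = 10! · Σ_{k=0}^{10} (-1)^k/k!
= 10! - 10!/1! + 10!/2! - 10!/3! + 10!/4! - 10!/5! + 10!/6! - 10!/7! + 10!/8! - 10!/9! + 10!/10!
= 3628800 - 3628800 + 1814400 - 604800 + 151200 - 30240 + 5040 - 720 + 90 - 10 + 1
= 1334961

1334961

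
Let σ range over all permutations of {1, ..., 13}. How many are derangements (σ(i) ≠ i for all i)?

The number of derangements of 13 is !13 = Σ_{k=0}^{13} (-1)^k·13!/k!
= 13! - 13!/1! + 13!/2! - 13!/3! + 13!/4! - 13!/5! + 13!/6! - 13!/7! + 13!/8! - 13!/9! + 13!/10! - 13!/11! + 13!/12! - 13!/13!
= 6227020800 - 6227020800 + 3113510400 - 1037836800 + 259459200 - 51891840 + 8648640 - 1235520 + 154440 - 17160 + 1716 - 156 + 13 - 1
= 2290792932

2290792932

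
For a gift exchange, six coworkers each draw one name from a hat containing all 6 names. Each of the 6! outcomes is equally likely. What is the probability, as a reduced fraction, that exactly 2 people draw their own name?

Favorable outcomes: C(6,2)·!4 = 15·9 = 135.
Total outcomes: 6! = 720.
Probability = 135/720 = 3/16.

3/16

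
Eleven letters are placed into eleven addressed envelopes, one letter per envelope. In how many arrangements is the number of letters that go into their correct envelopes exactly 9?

Pick the 9 fixed positions: C(11,9) = 55 ways.
The other 2 form a derangement: !2 = 1.
Total: 55 × 1 = 55.

55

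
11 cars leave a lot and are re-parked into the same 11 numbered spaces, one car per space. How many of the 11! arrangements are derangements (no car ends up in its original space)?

14684570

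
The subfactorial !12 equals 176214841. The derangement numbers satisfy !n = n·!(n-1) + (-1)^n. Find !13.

2290792932

!13 = 13·176214841 - 1 = 2290792932.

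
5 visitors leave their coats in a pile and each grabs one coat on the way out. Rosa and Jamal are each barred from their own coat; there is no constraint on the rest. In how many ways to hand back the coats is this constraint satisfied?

78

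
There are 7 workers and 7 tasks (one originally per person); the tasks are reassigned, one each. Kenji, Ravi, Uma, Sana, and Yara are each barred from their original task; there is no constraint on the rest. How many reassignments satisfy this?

Let A_j be the event that the j-th constrained one is fixed. By inclusion-exclusion over the 5 events:
Σ_{j=0}^{5} (-1)^j C(5,j)(7-j)!
= C(5,0)·7! - C(5,1)·6! + C(5,2)·5! - C(5,3)·4! + C(5,4)·3! - C(5,5)·2!
= 5040 - 3600 + 1200 - 240 + 30 - 2
= 2428

2428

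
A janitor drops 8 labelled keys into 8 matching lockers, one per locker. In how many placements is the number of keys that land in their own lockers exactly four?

630

Choose which 4 of the 8 are fixed: C(8,4) = 70.
The other 4 form a derangement: !4 = 9.
Total: 70 × 9 = 630.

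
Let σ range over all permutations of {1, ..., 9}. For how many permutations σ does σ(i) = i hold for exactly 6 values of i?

168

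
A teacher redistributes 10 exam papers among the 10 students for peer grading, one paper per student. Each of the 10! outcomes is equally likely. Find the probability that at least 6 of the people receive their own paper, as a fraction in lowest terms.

17/28350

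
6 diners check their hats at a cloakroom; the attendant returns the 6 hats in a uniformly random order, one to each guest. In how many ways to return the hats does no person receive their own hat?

Recurrence: !6 = 5·(!5 + !4).
!6 = 5·(44 + 9) = 5·53 = 265

265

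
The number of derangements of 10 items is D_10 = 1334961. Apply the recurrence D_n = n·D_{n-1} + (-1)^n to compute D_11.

14684570

D_11 = 11·1334961 - 1 = 14684570.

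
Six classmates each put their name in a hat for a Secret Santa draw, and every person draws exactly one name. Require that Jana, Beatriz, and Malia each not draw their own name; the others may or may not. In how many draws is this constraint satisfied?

426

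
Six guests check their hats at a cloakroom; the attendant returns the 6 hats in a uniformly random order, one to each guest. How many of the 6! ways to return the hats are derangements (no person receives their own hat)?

265

The subfactorial !6 = [6!/e] (nearest integer).
6! = 720, and 720/e ≈ 264.87, so !6 = 265.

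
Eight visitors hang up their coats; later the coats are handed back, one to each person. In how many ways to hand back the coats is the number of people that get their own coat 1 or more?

Sum C(8,i)·!(8-i) for i = 1..8:
  i=1: C(8,1)·!7 = 8·1854 = 14832
  i=2: C(8,2)·!6 = 28·265 = 7420
  i=3: C(8,3)·!5 = 56·44 = 2464
  i=4: C(8,4)·!4 = 70·9 = 630
  i=5: C(8,5)·!3 = 56·2 = 112
  i=6: C(8,6)·!2 = 28·1 = 28
  i=7: C(8,7)·!1 = 8·0 = 0
  i=8: C(8,8)·!0 = 1·1 = 1
Total = 25487.

25487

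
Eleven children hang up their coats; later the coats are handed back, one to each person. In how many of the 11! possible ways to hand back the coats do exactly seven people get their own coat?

2970

Pick the 7 fixed positions: C(11,7) = 330 ways.
The remaining 4 must be deranged: !4 = 9.
Total: 330 × 9 = 2970.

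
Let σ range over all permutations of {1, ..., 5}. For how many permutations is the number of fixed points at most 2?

109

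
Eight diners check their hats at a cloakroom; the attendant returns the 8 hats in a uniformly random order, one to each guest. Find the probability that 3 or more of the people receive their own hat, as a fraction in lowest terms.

647/8064

Favorable outcomes: Σ_{i≥3} C(8,i)·!(8-i) = 56·44 + 70·9 + 56·2 + 28·1 + 8·0 + 1·1 = 3235.
Total outcomes: 8! = 40320.
Probability = 3235/40320 = 647/8064.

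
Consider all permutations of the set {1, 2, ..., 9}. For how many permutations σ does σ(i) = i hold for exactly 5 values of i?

1134

Choose which 5 of the 9 are fixed: C(9,5) = 126.
The remaining 4 must be deranged: !4 = 9.
Total: 126 × 9 = 1134.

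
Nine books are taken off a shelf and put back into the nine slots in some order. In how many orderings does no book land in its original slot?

133496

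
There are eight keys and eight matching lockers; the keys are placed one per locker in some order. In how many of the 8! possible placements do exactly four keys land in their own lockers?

630

Choose which 4 of the 8 are fixed: C(8,4) = 70.
The other 4 form a derangement: !4 = 9.
Total: 70 × 9 = 630.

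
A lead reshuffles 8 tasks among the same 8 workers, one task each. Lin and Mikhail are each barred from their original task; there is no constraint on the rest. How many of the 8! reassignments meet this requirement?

Let A_j be the event that the j-th constrained one is fixed. By inclusion-exclusion over the 2 events:
Σ_{j=0}^{2} (-1)^j C(2,j)(8-j)!
= C(2,0)·8! - C(2,1)·7! + C(2,2)·6!
= 40320 - 10080 + 720
= 30960

30960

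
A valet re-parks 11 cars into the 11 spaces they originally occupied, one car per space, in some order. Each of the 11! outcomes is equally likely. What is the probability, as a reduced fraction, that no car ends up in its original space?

Favorable outcomes: !11 = 14684570.
Total outcomes: 11! = 39916800.
Probability = 14684570/39916800 = 1468457/3991680.

1468457/3991680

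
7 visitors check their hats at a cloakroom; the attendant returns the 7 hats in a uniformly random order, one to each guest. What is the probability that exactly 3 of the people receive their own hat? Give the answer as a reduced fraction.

1/16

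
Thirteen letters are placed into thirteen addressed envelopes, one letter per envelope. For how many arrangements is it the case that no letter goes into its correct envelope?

By inclusion-exclusion, !13 = Σ (-1)^k · 13!/k! for k=0..13
= 13! - 13!/1! + 13!/2! - 13!/3! + 13!/4! - 13!/5! + 13!/6! - 13!/7! + 13!/8! - 13!/9! + 13!/10! - 13!/11! + 13!/12! - 13!/13!
= 6227020800 - 6227020800 + 3113510400 - 1037836800 + 259459200 - 51891840 + 8648640 - 1235520 + 154440 - 17160 + 1716 - 156 + 13 - 1
= 2290792932

2290792932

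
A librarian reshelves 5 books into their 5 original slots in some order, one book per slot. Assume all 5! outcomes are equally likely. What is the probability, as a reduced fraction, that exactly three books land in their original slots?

Favorable outcomes: C(5,3)·!2 = 10·1 = 10.
Total outcomes: 5! = 120.
Probability = 10/120 = 1/12.

1/12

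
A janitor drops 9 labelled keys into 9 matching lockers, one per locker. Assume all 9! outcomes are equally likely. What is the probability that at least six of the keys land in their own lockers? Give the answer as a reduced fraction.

41/72576

Favorable outcomes: Σ_{i≥6} C(9,i)·!(9-i) = 84·2 + 36·1 + 9·0 + 1·1 = 205.
Total outcomes: 9! = 362880.
Probability = 205/362880 = 41/72576.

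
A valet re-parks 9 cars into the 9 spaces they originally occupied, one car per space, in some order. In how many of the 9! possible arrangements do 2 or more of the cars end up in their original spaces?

# with exactly i fixed is C(9,i)·!(9-i); sum over i=2..9:
  i=2: C(9,2)·!7 = 36·1854 = 66744
  i=3: C(9,3)·!6 = 84·265 = 22260
  i=4: C(9,4)·!5 = 126·44 = 5544
  i=5: C(9,5)·!4 = 126·9 = 1134
  i=6: C(9,6)·!3 = 84·2 = 168
  i=7: C(9,7)·!2 = 36·1 = 36
  i=8: C(9,8)·!1 = 9·0 = 0
  i=9: C(9,9)·!0 = 1·1 = 1
Total = 95887.

95887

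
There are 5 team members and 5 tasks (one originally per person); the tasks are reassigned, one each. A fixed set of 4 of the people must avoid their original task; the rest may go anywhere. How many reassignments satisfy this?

53

Let A_j be the event that the j-th constrained one is fixed. By inclusion-exclusion over the 4 events:
Σ_{j=0}^{4} (-1)^j C(4,j)(5-j)!
= C(4,0)·5! - C(4,1)·4! + C(4,2)·3! - C(4,3)·2! + C(4,4)·1!
= 120 - 96 + 36 - 8 + 1
= 53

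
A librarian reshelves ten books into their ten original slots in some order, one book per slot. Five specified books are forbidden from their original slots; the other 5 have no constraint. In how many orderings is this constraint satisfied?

2170680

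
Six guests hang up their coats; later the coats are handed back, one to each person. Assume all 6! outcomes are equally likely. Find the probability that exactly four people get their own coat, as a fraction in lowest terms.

Favorable outcomes: C(6,4)·!2 = 15·1 = 15.
Total outcomes: 6! = 720.
Probability = 15/720 = 1/48.

1/48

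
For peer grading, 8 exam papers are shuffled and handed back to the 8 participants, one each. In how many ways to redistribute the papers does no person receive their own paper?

14833

The number of derangements of 8 is !8 = Σ_{k=0}^{8} (-1)^k·8!/k!
= 8! - 8!/1! + 8!/2! - 8!/3! + 8!/4! - 8!/5! + 8!/6! - 8!/7! + 8!/8!
= 40320 - 40320 + 20160 - 6720 + 1680 - 336 + 56 - 8 + 1
= 14833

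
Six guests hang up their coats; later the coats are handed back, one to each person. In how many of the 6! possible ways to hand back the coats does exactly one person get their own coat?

Pick the single fixed position: C(6,1) = 6 ways.
The remaining 5 must be deranged: !5 = 44.
Total: 6 × 44 = 264.

264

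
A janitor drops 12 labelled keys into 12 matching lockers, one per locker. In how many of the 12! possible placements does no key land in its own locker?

176214841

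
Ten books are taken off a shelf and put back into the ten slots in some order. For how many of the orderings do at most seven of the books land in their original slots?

3628754

Sum C(10,i)·!(10-i) for i = 0..7:
  i=0: C(10,0)·!10 = 1·1334961 = 1334961
  i=1: C(10,1)·!9 = 10·133496 = 1334960
  i=2: C(10,2)·!8 = 45·14833 = 667485
  i=3: C(10,3)·!7 = 120·1854 = 222480
  i=4: C(10,4)·!6 = 210·265 = 55650
  i=5: C(10,5)·!5 = 252·44 = 11088
  i=6: C(10,6)·!4 = 210·9 = 1890
  i=7: C(10,7)·!3 = 120·2 = 240
Total = 3628754.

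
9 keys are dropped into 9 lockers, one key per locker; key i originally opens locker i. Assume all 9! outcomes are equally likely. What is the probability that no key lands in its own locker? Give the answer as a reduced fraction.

16687/45360

Favorable outcomes: !9 = 133496.
Total outcomes: 9! = 362880.
Probability = 133496/362880 = 16687/45360.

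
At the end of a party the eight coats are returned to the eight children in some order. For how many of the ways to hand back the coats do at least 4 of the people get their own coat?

# with exactly i fixed is C(8,i)·!(8-i); sum over i=4..8:
  i=4: C(8,4)·!4 = 70·9 = 630
  i=5: C(8,5)·!3 = 56·2 = 112
  i=6: C(8,6)·!2 = 28·1 = 28
  i=7: C(8,7)·!1 = 8·0 = 0
  i=8: C(8,8)·!0 = 1·1 = 1
Total = 771.

771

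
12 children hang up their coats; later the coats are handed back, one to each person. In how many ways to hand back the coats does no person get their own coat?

176214841

Use !n = (n-1)(!(n-1) + !(n-2)).
!12 = 11·(14684570 + 1334961) = 11·16019531 = 176214841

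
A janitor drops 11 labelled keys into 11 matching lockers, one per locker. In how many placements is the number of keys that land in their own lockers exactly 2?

7342280

Pick the 2 fixed positions: C(11,2) = 55 ways.
The other 9 form a derangement: !9 = 133496.
Total: 55 × 133496 = 7342280.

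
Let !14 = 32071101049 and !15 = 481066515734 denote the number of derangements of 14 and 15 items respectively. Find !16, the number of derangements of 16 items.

7697064251745

!16 = (16-1)·(!15 + !14) = 15·(481066515734 + 32071101049) = 15·513137616783 = 7697064251745.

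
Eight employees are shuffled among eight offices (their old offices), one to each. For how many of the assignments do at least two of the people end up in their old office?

10655

Sum C(8,i)·!(8-i) for i = 2..8:
  i=2: C(8,2)·!6 = 28·265 = 7420
  i=3: C(8,3)·!5 = 56·44 = 2464
  i=4: C(8,4)·!4 = 70·9 = 630
  i=5: C(8,5)·!3 = 56·2 = 112
  i=6: C(8,6)·!2 = 28·1 = 28
  i=7: C(8,7)·!1 = 8·0 = 0
  i=8: C(8,8)·!0 = 1·1 = 1
Total = 10655.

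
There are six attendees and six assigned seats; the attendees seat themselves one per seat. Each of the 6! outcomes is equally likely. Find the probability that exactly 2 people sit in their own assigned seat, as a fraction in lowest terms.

Favorable outcomes: C(6,2)·!4 = 15·9 = 135.
Total outcomes: 6! = 720.
Probability = 135/720 = 3/16.

3/16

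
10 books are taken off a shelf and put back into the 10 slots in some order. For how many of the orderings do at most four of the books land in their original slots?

Sum C(10,i)·!(10-i) for i = 0..4:
  i=0: C(10,0)·!10 = 1·1334961 = 1334961
  i=1: C(10,1)·!9 = 10·133496 = 1334960
  i=2: C(10,2)·!8 = 45·14833 = 667485
  i=3: C(10,3)·!7 = 120·1854 = 222480
  i=4: C(10,4)·!6 = 210·265 = 55650
Total = 3615536.

3615536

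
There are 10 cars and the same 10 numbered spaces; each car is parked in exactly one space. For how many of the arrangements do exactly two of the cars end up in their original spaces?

Choose which 2 of the 10 are fixed: C(10,2) = 45.
The other 8 form a derangement: !8 = 14833.
Total: 45 × 14833 = 667485.

667485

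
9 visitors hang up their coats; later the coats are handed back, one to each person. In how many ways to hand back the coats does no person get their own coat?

!9 = 9! · Σ_{k=0}^{9} (-1)^k/k!
= 9! - 9!/1! + 9!/2! - 9!/3! + 9!/4! - 9!/5! + 9!/6! - 9!/7! + 9!/8! - 9!/9!
= 362880 - 362880 + 181440 - 60480 + 15120 - 3024 + 504 - 72 + 9 - 1
= 133496

133496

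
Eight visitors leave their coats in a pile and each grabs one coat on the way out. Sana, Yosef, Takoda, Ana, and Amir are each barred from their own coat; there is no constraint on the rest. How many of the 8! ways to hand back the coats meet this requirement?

Let A_j be the event that the j-th constrained one is fixed. By inclusion-exclusion over the 5 events:
Σ_{j=0}^{5} (-1)^j C(5,j)(8-j)!
= C(5,0)·8! - C(5,1)·7! + C(5,2)·6! - C(5,3)·5! + C(5,4)·4! - C(5,5)·3!
= 40320 - 25200 + 7200 - 1200 + 120 - 6
= 21234

21234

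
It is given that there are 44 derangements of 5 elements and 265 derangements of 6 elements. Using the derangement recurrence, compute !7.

!7 = (7-1)·(!6 + !5) = 6·(265 + 44) = 6·309 = 1854.

1854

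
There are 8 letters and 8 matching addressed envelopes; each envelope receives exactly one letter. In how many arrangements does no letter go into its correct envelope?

The number of derangements of 8 is !8 = Σ_{k=0}^{8} (-1)^k·8!/k!
= 8! - 8!/1! + 8!/2! - 8!/3! + 8!/4! - 8!/5! + 8!/6! - 8!/7! + 8!/8!
= 40320 - 40320 + 20160 - 6720 + 1680 - 336 + 56 - 8 + 1
= 14833

14833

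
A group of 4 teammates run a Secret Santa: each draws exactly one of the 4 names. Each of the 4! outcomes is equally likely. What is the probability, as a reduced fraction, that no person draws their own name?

Favorable outcomes: !4 = 9.
Total outcomes: 4! = 24.
Probability = 9/24 = 3/8.

3/8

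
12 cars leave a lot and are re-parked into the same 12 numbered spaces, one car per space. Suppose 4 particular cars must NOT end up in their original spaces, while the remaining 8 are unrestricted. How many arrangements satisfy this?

Inclusion-exclusion on the 4 forbidden self-matches:
Σ_{j=0}^{4} (-1)^j C(4,j)(12-j)!
= C(4,0)·12! - C(4,1)·11! + C(4,2)·10! - C(4,3)·9! + C(4,4)·8!
= 479001600 - 159667200 + 21772800 - 1451520 + 40320
= 339696000

339696000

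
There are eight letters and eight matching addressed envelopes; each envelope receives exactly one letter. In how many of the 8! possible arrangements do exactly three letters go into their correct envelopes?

Choose which 3 of the 8 are fixed: C(8,3) = 56.
The remaining 5 must be deranged: !5 = 44.
Total: 56 × 44 = 2464.

2464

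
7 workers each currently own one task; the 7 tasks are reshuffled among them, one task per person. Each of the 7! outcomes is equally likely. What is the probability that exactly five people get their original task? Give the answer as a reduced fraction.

Favorable outcomes: C(7,5)·!2 = 21·1 = 21.
Total outcomes: 7! = 5040.
Probability = 21/5040 = 1/240.

1/240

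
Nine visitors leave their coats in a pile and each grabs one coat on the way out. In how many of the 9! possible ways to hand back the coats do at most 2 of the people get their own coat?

333737

Sum C(9,i)·!(9-i) for i = 0..2:
  i=0: C(9,0)·!9 = 1·133496 = 133496
  i=1: C(9,1)·!8 = 9·14833 = 133497
  i=2: C(9,2)·!7 = 36·1854 = 66744
Total = 333737.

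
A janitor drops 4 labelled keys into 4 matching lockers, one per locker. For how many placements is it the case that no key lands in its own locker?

9

!4 is the nearest integer to 4!/e.
4! = 24, and 24/e ≈ 8.83, so !4 = 9.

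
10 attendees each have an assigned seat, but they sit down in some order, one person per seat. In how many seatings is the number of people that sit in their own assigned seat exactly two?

Choose which 2 of the 10 are fixed: C(10,2) = 45.
The remaining 8 must be deranged: !8 = 14833.
Total: 45 × 14833 = 667485.

667485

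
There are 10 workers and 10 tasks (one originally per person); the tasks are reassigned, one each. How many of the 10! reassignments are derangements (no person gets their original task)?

1334961

The number of derangements of 10 is !10 = Σ_{k=0}^{10} (-1)^k·10!/k!
= 10! - 10!/1! + 10!/2! - 10!/3! + 10!/4! - 10!/5! + 10!/6! - 10!/7! + 10!/8! - 10!/9! + 10!/10!
= 3628800 - 3628800 + 1814400 - 604800 + 151200 - 30240 + 5040 - 720 + 90 - 10 + 1
= 1334961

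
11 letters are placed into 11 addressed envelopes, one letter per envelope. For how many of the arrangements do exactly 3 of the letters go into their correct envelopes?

2447445

Pick the 3 fixed positions: C(11,3) = 165 ways.
The other 8 form a derangement: !8 = 14833.
Total: 165 × 14833 = 2447445.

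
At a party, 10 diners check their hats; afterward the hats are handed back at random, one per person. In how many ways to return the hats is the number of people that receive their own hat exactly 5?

11088

Choose which 5 of the 10 are fixed: C(10,5) = 252.
The other 5 form a derangement: !5 = 44.
Total: 252 × 44 = 11088.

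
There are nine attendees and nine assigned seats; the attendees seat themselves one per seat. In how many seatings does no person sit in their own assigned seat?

133496

!9 is the nearest integer to 9!/e.
9! = 362880, and 362880/e ≈ 133496.09, so !9 = 133496.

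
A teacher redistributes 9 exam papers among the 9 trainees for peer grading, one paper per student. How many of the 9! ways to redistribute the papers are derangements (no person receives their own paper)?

The subfactorial !9 = [9!/e] (nearest integer).
9! = 362880, and 362880/e ≈ 133496.09, so !9 = 133496.

133496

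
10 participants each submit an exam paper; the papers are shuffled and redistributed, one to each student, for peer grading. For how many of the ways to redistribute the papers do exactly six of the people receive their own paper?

1890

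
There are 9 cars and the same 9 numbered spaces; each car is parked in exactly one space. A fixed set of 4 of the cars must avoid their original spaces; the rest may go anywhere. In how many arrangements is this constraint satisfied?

229080

Inclusion-exclusion on the 4 forbidden self-matches:
Σ_{j=0}^{4} (-1)^j C(4,j)(9-j)!
= C(4,0)·9! - C(4,1)·8! + C(4,2)·7! - C(4,3)·6! + C(4,4)·5!
= 362880 - 161280 + 30240 - 2880 + 120
= 229080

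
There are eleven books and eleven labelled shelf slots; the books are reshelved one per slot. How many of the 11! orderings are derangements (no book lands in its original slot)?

The number of derangements of 11 is !11 = Σ_{k=0}^{11} (-1)^k·11!/k!
= 11! - 11!/1! + 11!/2! - 11!/3! + 11!/4! - 11!/5! + 11!/6! - 11!/7! + 11!/8! - 11!/9! + 11!/10! - 11!/11!
= 39916800 - 39916800 + 19958400 - 6652800 + 1663200 - 332640 + 55440 - 7920 + 990 - 110 + 11 - 1
= 14684570

14684570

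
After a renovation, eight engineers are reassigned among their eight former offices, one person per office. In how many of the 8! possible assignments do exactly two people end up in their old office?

Choose which 2 of the 8 are fixed: C(8,2) = 28.
The other 6 form a derangement: !6 = 265.
Total: 28 × 265 = 7420.

7420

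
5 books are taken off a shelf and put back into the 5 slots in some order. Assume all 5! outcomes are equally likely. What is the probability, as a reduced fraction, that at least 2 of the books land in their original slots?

Favorable outcomes: Σ_{i≥2} C(5,i)·!(5-i) = 10·2 + 10·1 + 5·0 + 1·1 = 31.
Total outcomes: 5! = 120.
Probability = 31/120 = 31/120.

31/120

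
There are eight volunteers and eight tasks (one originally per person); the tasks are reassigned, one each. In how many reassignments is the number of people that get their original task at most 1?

Sum C(8,i)·!(8-i) for i = 0..1:
  i=0: C(8,0)·!8 = 1·14833 = 14833
  i=1: C(8,1)·!7 = 8·1854 = 14832
Total = 29665.

29665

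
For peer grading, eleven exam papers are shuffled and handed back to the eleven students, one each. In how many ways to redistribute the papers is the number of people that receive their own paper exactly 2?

7342280

Choose which 2 of the 11 are fixed: C(11,2) = 55.
The other 9 form a derangement: !9 = 133496.
Total: 55 × 133496 = 7342280.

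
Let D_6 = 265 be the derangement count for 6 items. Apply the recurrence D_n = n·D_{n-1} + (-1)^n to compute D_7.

D_7 = 7·265 - 1 = 1854.

1854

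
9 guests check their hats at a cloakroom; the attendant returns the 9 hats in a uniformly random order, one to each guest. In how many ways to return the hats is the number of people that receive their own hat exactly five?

Pick the 5 fixed positions: C(9,5) = 126 ways.
The other 4 form a derangement: !4 = 9.
Total: 126 × 9 = 1134.

1134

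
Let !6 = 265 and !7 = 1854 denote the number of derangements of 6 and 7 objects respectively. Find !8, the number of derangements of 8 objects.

!8 = (8-1)·(!7 + !6) = 7·(1854 + 265) = 7·2119 = 14833.

14833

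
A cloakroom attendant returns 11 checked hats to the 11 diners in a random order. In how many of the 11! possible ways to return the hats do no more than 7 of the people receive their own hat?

39916414

# with exactly i fixed is C(11,i)·!(11-i); sum over i=0..7:
  i=0: C(11,0)·!11 = 1·14684570 = 14684570
  i=1: C(11,1)·!10 = 11·1334961 = 14684571
  i=2: C(11,2)·!9 = 55·133496 = 7342280
  i=3: C(11,3)·!8 = 165·14833 = 2447445
  i=4: C(11,4)·!7 = 330·1854 = 611820
  i=5: C(11,5)·!6 = 462·265 = 122430
  i=6: C(11,6)·!5 = 462·44 = 20328
  i=7: C(11,7)·!4 = 330·9 = 2970
Total = 39916414.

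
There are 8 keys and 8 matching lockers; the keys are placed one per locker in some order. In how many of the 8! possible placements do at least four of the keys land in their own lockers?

# with exactly i fixed is C(8,i)·!(8-i); sum over i=4..8:
  i=4: C(8,4)·!4 = 70·9 = 630
  i=5: C(8,5)·!3 = 56·2 = 112
  i=6: C(8,6)·!2 = 28·1 = 28
  i=7: C(8,7)·!1 = 8·0 = 0
  i=8: C(8,8)·!0 = 1·1 = 1
Total = 771.

771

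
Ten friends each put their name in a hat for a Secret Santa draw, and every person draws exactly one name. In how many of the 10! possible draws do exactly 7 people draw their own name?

240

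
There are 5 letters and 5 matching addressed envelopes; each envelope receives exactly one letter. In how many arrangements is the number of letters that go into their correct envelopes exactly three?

Pick the 3 fixed positions: C(5,3) = 10 ways.
The other 2 form a derangement: !2 = 1.
Total: 10 × 1 = 10.

10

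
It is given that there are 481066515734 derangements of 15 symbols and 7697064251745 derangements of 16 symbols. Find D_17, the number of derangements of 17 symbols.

130850092279664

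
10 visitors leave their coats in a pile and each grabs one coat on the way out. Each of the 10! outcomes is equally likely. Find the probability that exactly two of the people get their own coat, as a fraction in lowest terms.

2119/11520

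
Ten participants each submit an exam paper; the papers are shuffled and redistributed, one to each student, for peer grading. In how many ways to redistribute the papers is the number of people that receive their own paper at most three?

3559886

Sum C(10,i)·!(10-i) for i = 0..3:
  i=0: C(10,0)·!10 = 1·1334961 = 1334961
  i=1: C(10,1)·!9 = 10·133496 = 1334960
  i=2: C(10,2)·!8 = 45·14833 = 667485
  i=3: C(10,3)·!7 = 120·1854 = 222480
Total = 3559886.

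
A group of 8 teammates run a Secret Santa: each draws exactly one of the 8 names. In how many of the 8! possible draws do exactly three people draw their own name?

2464

Pick the 3 fixed positions: C(8,3) = 56 ways.
The remaining 5 must be deranged: !5 = 44.
Total: 56 × 44 = 2464.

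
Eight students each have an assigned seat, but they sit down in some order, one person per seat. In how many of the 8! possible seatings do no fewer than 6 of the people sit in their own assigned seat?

Sum C(8,i)·!(8-i) for i = 6..8:
  i=6: C(8,6)·!2 = 28·1 = 28
  i=7: C(8,7)·!1 = 8·0 = 0
  i=8: C(8,8)·!0 = 1·1 = 1
Total = 29.

29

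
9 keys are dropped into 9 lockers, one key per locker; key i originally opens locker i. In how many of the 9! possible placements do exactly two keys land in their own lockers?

66744

Choose which 2 of the 9 are fixed: C(9,2) = 36.
The remaining 7 must be deranged: !7 = 1854.
Total: 36 × 1854 = 66744.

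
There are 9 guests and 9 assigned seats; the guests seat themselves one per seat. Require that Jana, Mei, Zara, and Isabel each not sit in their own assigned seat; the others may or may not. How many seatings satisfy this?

229080

Let A_j be the event that the j-th constrained one is fixed. By inclusion-exclusion over the 4 events:
Σ_{j=0}^{4} (-1)^j C(4,j)(9-j)!
= C(4,0)·9! - C(4,1)·8! + C(4,2)·7! - C(4,3)·6! + C(4,4)·5!
= 362880 - 161280 + 30240 - 2880 + 120
= 229080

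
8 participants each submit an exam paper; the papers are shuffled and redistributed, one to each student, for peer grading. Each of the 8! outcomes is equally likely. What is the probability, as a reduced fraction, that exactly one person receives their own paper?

Favorable outcomes: C(8,1)·!7 = 8·1854 = 14832.
Total outcomes: 8! = 40320.
Probability = 14832/40320 = 103/280.

103/280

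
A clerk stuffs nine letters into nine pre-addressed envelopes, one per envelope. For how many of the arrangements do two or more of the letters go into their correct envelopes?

Sum C(9,i)·!(9-i) for i = 2..9:
  i=2: C(9,2)·!7 = 36·1854 = 66744
  i=3: C(9,3)·!6 = 84·265 = 22260
  i=4: C(9,4)·!5 = 126·44 = 5544
  i=5: C(9,5)·!4 = 126·9 = 1134
  i=6: C(9,6)·!3 = 84·2 = 168
  i=7: C(9,7)·!2 = 36·1 = 36
  i=8: C(9,8)·!1 = 9·0 = 0
  i=9: C(9,9)·!0 = 1·1 = 1
Total = 95887.

95887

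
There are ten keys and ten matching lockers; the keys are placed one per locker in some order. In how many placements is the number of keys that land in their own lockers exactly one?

Choose which one of the 10 is fixed: C(10,1) = 10.
The other 9 form a derangement: !9 = 133496.
Total: 10 × 133496 = 1334960.

1334960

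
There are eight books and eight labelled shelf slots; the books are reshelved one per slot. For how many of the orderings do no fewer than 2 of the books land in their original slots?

10655

# with exactly i fixed is C(8,i)·!(8-i); sum over i=2..8:
  i=2: C(8,2)·!6 = 28·265 = 7420
  i=3: C(8,3)·!5 = 56·44 = 2464
  i=4: C(8,4)·!4 = 70·9 = 630
  i=5: C(8,5)·!3 = 56·2 = 112
  i=6: C(8,6)·!2 = 28·1 = 28
  i=7: C(8,7)·!1 = 8·0 = 0
  i=8: C(8,8)·!0 = 1·1 = 1
Total = 10655.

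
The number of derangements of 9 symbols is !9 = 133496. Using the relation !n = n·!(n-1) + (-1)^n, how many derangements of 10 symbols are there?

1334961

!10 = 10·133496 + 1 = 1334961.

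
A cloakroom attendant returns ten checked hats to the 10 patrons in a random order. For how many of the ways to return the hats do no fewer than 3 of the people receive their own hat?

Sum C(10,i)·!(10-i) for i = 3..10:
  i=3: C(10,3)·!7 = 120·1854 = 222480
  i=4: C(10,4)·!6 = 210·265 = 55650
  i=5: C(10,5)·!5 = 252·44 = 11088
  i=6: C(10,6)·!4 = 210·9 = 1890
  i=7: C(10,7)·!3 = 120·2 = 240
  i=8: C(10,8)·!2 = 45·1 = 45
  i=9: C(10,9)·!1 = 10·0 = 0
  i=10: C(10,10)·!0 = 1·1 = 1
Total = 291394.

291394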